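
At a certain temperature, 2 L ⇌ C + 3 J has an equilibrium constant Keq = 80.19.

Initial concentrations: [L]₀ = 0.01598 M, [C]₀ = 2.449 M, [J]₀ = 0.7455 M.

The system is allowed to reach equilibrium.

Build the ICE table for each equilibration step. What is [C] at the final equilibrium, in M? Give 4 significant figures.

[C]_eq = 2.413 M

Q₀ = 3974 vs Keq = 80.19 ⇒ Q>K, reverse
Step 1:
                  L         C         J
  init      0.01598     2.449    0.7455
  Δ         0.07224  -0.03612   -0.1084
  eq        0.08822     2.413    0.6371
  solve Keq expr → x = -0.03612; check Q = 80.19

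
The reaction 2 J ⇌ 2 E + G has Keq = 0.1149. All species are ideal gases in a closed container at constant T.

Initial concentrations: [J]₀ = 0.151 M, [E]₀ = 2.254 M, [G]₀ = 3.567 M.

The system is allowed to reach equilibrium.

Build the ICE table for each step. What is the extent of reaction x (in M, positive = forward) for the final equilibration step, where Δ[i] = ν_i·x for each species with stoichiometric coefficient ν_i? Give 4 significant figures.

x = -0.9197 M

Q₀ = 794.8 vs Keq = 0.1149 ⇒ Q>K, reverse
Step 1:
                   J          E          G
  init         0.151      2.254      3.567
  Δ            1.839     -1.839    -0.9197
  eq            1.99     0.4147      2.647
  solve Keq expr → x = -0.9197; check Q = 0.1149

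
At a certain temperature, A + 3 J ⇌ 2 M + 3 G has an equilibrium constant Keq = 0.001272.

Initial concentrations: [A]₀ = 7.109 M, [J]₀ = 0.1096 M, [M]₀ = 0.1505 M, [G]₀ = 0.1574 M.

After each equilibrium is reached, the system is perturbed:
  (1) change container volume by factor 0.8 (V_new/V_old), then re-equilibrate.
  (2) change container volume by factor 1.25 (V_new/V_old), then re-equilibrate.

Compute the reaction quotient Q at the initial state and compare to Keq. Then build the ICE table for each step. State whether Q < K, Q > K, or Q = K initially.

Q₀ = 0.009437 vs Keq = 0.001272 ⇒ Q>K, reverse
Step 1:
                    A           J           M           G
  init          7.109      0.1096      0.1505      0.1574
  Δ           0.01214     0.03643    -0.02428    -0.03643
  eq            7.121       0.146      0.1262       0.121
  solve Keq expr → x = -0.01214; check Q = 0.001272
Then change container volume by factor 0.8 (V_new/V_old).
Step 2:
                    A           J           M           G
  init          8.901      0.1825      0.1578      0.1512
  Δ          0.001654    0.004962   -0.003308   -0.004962
  eq            8.903      0.1875      0.1545      0.1463
  solve Keq expr → x = -0.001654; check Q = 0.001272
Then change container volume by factor 1.25 (V_new/V_old).
Step 3:
                    A           J           M           G
  init          7.122        0.15      0.1236       0.117
  Δ         -0.001323    -0.00397    0.002647     0.00397
  eq            7.121       0.146      0.1262       0.121
  solve Keq expr → x = 0.001323; check Q = 0.001272

Q₀ = 0.009437; Q > K (proceeds reverse)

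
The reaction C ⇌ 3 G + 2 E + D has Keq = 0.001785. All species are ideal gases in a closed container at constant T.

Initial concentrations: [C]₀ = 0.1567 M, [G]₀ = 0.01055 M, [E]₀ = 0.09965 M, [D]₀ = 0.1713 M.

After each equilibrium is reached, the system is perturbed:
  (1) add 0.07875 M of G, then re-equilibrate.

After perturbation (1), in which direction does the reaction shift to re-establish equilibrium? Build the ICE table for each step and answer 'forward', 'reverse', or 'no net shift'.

Direction: reverse

Q₀ = 1.2747e-08 vs Keq = 0.001785 ⇒ Q<K, forward
Step 1:
                    C           G           E           D
  init         0.1567     0.01055     0.09965      0.1713
  Δ          -0.07055      0.2116      0.1411     0.07055
  eq          0.08615      0.2222      0.2407      0.2418
  solve Keq expr → x = 0.07055; check Q = 0.001785
Then add 0.07875 M of G.
Step 2:
                    C           G           E           D
  init        0.08615      0.3009      0.2407      0.2418
  Δ           0.01402    -0.04207    -0.02805    -0.01402
  eq           0.1002      0.2589      0.2127      0.2278
  solve Keq expr → x = -0.01402; check Q = 0.001785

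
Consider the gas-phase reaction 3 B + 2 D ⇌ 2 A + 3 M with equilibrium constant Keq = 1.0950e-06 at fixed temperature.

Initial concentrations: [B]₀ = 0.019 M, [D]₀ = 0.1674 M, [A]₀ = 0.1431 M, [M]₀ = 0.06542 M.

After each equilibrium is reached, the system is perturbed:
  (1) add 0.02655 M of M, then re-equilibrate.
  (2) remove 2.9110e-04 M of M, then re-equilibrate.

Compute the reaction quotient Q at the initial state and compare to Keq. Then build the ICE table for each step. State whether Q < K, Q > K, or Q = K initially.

Q₀ = 29.83 vs Keq = 1.0950e-06 ⇒ Q>K, reverse
Step 1:
                    B           D           A           M
  Initial       0.019      0.1674      0.1431     0.06542
  Change      0.06402     0.04268    -0.04268    -0.06402
  Equil       0.08302      0.2101      0.1004      0.0014
  solve Keq expr → x = -0.02134; check Q = 1.0950e-06
Then add 0.02655 M of M.
Step 2:
                    B           D           A           M
  Initial     0.08302      0.2101      0.1004     0.02795
  Change      0.02576     0.01717    -0.01717    -0.02576
  Equil        0.1088      0.2273     0.08325     0.00219
  solve Keq expr → x = -0.008587; check Q = 1.0950e-06
Then remove 2.9110e-04 M of M.
Step 3:
                    B           D           A           M
  Initial      0.1088      0.2273     0.08325    0.001899
  Change  -2.8097e-04 -1.8732e-04  1.8732e-04  2.8097e-04
  Equil        0.1085      0.2271     0.08343     0.00218
  solve Keq expr → x = 9.3658e-05; check Q = 1.0950e-06

Q₀ = 29.83; Q > K (proceeds reverse)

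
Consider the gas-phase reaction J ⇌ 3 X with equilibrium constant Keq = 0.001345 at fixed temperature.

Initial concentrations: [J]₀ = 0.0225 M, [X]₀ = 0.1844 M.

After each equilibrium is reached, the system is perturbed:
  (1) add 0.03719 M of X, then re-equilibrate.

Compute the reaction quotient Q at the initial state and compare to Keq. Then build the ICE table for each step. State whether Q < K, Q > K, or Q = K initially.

Q₀ = 0.2787 vs Keq = 0.001345 ⇒ Q>K, reverse
Step 1:
                  J         X
  Initial    0.0225    0.1844
  Change    0.04638   -0.1392
  Equil     0.06888   0.04525
  solve Keq expr → x = -0.04638; check Q = 0.001345
Then add 0.03719 M of X.
Step 2:
                  J         X
  Initial   0.06888   0.08244
  Change    0.01159  -0.03478
  Equil     0.08048   0.04766
  solve Keq expr → x = -0.01159; check Q = 0.001345

Q₀ = 0.2787; Q > K (proceeds reverse)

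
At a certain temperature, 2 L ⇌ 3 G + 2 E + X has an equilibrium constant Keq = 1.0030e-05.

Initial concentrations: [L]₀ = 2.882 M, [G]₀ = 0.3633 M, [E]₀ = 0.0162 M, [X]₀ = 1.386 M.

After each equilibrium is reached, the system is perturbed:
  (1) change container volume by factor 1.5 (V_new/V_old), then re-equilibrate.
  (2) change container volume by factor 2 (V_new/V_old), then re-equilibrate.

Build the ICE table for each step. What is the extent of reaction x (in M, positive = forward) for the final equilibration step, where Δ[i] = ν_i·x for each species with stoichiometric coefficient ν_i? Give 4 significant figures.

x = 0.01526 M

Q₀ = 2.0999e-06 vs Keq = 1.0030e-05 ⇒ Q<K, forward
Step 1:
                  L         G         E         X
  init        2.882    0.3633    0.0162     1.386
  Δ        -0.01575   0.02362   0.01575  0.007873
  eq          2.866    0.3869   0.03195     1.394
  solve Keq expr → x = 0.007873; check Q = 1.0030e-05
Then change container volume by factor 1.5 (V_new/V_old).
Step 2:
                  L         G         E         X
  init        1.911    0.2579    0.0213    0.9292
  Δ        -0.01903   0.02854   0.01903  0.009514
  eq          1.892    0.2865   0.04033    0.9388
  solve Keq expr → x = 0.009514; check Q = 1.0030e-05
Then change container volume by factor 2 (V_new/V_old).
Step 3:
                  L         G         E         X
  init       0.9459    0.1432   0.02016    0.4694
  Δ        -0.03051   0.04577   0.03051   0.01526
  eq         0.9154     0.189   0.05068    0.4846
  solve Keq expr → x = 0.01526; check Q = 1.0030e-05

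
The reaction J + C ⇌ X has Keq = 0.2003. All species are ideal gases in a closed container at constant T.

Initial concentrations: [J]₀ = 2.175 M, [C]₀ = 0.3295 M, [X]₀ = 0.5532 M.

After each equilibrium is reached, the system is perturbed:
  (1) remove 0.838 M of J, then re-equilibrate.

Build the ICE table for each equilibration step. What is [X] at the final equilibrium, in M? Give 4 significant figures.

[X]_eq = 0.2212 M

Q₀ = 0.7719 vs Keq = 0.2003 ⇒ Q>K, reverse
Step 1:
                   J          C          X
  I            2.175     0.3295     0.5532
  C           0.2635     0.2635    -0.2635
  E            2.439      0.593     0.2897
  solve Keq expr → x = -0.2635; check Q = 0.2003
Then remove 0.838 M of J.
Step 2:
                   J          C          X
  I            1.601      0.593     0.2897
  C           0.0685     0.0685    -0.0685
  E            1.669     0.6615     0.2212
  solve Keq expr → x = -0.0685; check Q = 0.2003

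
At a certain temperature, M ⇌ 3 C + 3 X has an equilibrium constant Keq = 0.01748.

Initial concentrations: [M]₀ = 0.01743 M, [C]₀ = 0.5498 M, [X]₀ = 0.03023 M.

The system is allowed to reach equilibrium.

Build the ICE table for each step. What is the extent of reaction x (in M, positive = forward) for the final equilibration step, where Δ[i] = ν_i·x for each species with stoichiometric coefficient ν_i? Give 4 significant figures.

x = 0.01335 M

Q₀ = 2.6341e-04 vs Keq = 0.01748 ⇒ Q<K, forward
Step 1:
                   M          C          X
  Initial    0.01743     0.5498    0.03023
  Change    -0.01335    0.04006    0.04006
  Equil     0.004077     0.5899    0.07029
  solve Keq expr → x = 0.01335; check Q = 0.01748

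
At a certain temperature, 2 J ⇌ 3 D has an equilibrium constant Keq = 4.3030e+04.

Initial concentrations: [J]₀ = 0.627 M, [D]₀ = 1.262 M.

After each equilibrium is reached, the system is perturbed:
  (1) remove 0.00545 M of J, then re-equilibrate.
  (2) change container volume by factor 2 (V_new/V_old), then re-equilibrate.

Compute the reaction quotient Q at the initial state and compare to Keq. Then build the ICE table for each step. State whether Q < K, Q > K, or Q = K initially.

Q₀ = 5.113 vs Keq = 4.3030e+04 ⇒ Q<K, forward
Step 1:
                   J          D
  init         0.627      1.262
  Δ          -0.6115     0.9172
  eq         0.01551      2.179
  solve Keq expr → x = 0.3057; check Q = 4.3030e+04
Then remove 0.00545 M of J.
Step 2:
                   J          D
  init       0.01006      2.179
  Δ         0.005364  -0.008046
  eq         0.01542      2.171
  solve Keq expr → x = -0.002682; check Q = 4.3030e+04
Then change container volume by factor 2 (V_new/V_old).
Step 3:
                   J          D
  init      0.007711      1.086
  Δ        -0.002233    0.00335
  eq        0.005478      1.089
  solve Keq expr → x = 0.001117; check Q = 4.3030e+04

Q₀ = 5.113; Q < K (proceeds forward)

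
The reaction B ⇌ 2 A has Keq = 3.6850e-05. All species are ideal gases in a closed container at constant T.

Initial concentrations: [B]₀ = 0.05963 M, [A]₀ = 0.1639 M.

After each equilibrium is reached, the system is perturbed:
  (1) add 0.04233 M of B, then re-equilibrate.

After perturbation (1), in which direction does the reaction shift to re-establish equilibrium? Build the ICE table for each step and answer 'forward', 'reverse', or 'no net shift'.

Q₀ = 0.4505 vs Keq = 3.6850e-05 ⇒ Q>K, reverse
Step 1:
                    B           A
  init        0.05963      0.1639
  Δ           0.08081     -0.1616
  eq           0.1404    0.002275
  solve Keq expr → x = -0.08081; check Q = 3.6850e-05
Then add 0.04233 M of B.
Step 2:
                    B           A
  init         0.1828    0.002275
  Δ       -1.5958e-04  3.1916e-04
  eq           0.1826    0.002594
  solve Keq expr → x = 1.5958e-04; check Q = 3.6850e-05

Direction: forward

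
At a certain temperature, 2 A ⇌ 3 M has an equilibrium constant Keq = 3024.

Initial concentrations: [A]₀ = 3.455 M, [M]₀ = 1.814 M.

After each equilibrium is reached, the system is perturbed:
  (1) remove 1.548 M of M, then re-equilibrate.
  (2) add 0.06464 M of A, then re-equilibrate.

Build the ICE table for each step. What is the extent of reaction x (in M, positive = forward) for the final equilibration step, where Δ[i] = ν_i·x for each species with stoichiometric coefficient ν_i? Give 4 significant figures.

Q₀ = 0.5001 vs Keq = 3024 ⇒ Q<K, forward
Step 1:
                   A          M
  init         3.455      1.814
  Δ           -3.151      4.726
  eq          0.3042       6.54
  solve Keq expr → x = 1.575; check Q = 3024
Then remove 1.548 M of M.
Step 2:
                   A          M
  init        0.3042      4.992
  Δ         -0.09278     0.1392
  eq          0.2114      5.131
  solve Keq expr → x = 0.04639; check Q = 3024
Then add 0.06464 M of A.
Step 3:
                   A          M
  init         0.276      5.131
  Δ         -0.05914     0.0887
  eq          0.2169       5.22
  solve Keq expr → x = 0.02957; check Q = 3024

x = 0.02957 M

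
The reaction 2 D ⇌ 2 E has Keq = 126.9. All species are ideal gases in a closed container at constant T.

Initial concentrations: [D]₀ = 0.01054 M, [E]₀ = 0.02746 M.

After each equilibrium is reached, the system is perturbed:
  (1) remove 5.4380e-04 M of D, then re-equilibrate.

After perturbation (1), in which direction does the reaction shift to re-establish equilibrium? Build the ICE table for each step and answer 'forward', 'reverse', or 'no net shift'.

Q₀ = 6.788 vs Keq = 126.9 ⇒ Q<K, forward
Step 1:
                   D          E
  I          0.01054    0.02746
  C        -0.007442   0.007442
  E         0.003098     0.0349
  solve Keq expr → x = 0.003721; check Q = 126.9
Then remove 5.4380e-04 M of D.
Step 2:
                   D          E
  I         0.002554     0.0349
  C       4.9946e-04 -4.9946e-04
  E         0.003054     0.0344
  solve Keq expr → x = -2.4973e-04; check Q = 126.9

Direction: reverse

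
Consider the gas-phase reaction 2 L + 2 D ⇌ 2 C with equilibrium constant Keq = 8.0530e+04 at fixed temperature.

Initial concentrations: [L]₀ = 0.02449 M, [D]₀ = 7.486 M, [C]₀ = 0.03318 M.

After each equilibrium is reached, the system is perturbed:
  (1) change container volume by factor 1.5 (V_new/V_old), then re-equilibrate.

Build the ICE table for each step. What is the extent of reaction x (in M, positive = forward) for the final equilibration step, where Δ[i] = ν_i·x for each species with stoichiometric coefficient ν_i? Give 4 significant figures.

Q₀ = 0.03275 vs Keq = 8.0530e+04 ⇒ Q<K, forward
Step 1:
                    L           D           C
  I           0.02449       7.486     0.03318
  C          -0.02446    -0.02446     0.02446
  E        2.7223e-05       7.462     0.05764
  solve Keq expr → x = 0.01223; check Q = 8.0530e+04
Then change container volume by factor 1.5 (V_new/V_old).
Step 2:
                    L           D           C
  I        1.8149e-05       4.974     0.03843
  C        9.0679e-06  9.0679e-06 -9.0679e-06
  E        2.7217e-05       4.974     0.03842
  solve Keq expr → x = -4.5339e-06; check Q = 8.0530e+04

x = -4.5339e-06 M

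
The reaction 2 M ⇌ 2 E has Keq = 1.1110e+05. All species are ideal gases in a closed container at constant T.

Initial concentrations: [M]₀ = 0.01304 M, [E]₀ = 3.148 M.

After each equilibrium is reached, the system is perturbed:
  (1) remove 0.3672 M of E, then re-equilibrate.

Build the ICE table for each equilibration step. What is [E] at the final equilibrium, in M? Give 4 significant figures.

[E]_eq = 2.785 M

Q₀ = 5.8279e+04 vs Keq = 1.1110e+05 ⇒ Q<K, forward
Step 1:
                    M           E
  init        0.01304       3.148
  Δ         -0.003585    0.003585
  eq         0.009455       3.152
  solve Keq expr → x = 0.001792; check Q = 1.1110e+05
Then remove 0.3672 M of E.
Step 2:
                    M           E
  init       0.009455       2.784
  Δ         -0.001098    0.001098
  eq         0.008357       2.785
  solve Keq expr → x = 5.4918e-04; check Q = 1.1110e+05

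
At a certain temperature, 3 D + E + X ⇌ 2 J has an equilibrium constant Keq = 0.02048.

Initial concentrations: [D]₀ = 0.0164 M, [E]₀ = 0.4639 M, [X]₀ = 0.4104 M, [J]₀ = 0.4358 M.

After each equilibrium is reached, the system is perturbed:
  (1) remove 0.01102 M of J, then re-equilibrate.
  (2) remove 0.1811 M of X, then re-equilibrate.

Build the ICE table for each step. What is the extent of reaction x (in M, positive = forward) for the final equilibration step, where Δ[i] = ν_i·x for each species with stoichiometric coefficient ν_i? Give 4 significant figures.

x = -0.00288 M

Q₀ = 2.2616e+05 vs Keq = 0.02048 ⇒ Q>K, reverse
Step 1:
                    D           E           X           J
  init         0.0164      0.4639      0.4104      0.4358
  Δ            0.5896      0.1965      0.1965     -0.3931
  eq            0.606      0.6604      0.6069     0.04274
  solve Keq expr → x = -0.1965; check Q = 0.02048
Then remove 0.01102 M of J.
Step 2:
                    D           E           X           J
  init          0.606      0.6604      0.6069     0.03172
  Δ          -0.01389   -0.004629   -0.004629    0.009257
  eq           0.5921      0.6558      0.6023     0.04098
  solve Keq expr → x = 0.004629; check Q = 0.02048
Then remove 0.1811 M of X.
Step 3:
                    D           E           X           J
  init         0.5921      0.6558      0.4212     0.04098
  Δ          0.008641     0.00288     0.00288   -0.005761
  eq           0.6007      0.6587      0.4241     0.03522
  solve Keq expr → x = -0.00288; check Q = 0.02048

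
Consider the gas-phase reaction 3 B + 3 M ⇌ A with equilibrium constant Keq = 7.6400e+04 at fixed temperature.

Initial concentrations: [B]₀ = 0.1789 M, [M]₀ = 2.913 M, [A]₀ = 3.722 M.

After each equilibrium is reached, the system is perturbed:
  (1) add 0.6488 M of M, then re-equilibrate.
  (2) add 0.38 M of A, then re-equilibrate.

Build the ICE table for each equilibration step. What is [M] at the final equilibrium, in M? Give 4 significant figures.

[M]_eq = 3.394 M

Q₀ = 26.3 vs Keq = 7.6400e+04 ⇒ Q<K, forward
Step 1:
                   B          M          A
  init        0.1789      2.913      3.722
  Δ          -0.1655    -0.1655    0.05518
  eq         0.01336      2.747      3.777
  solve Keq expr → x = 0.05518; check Q = 7.6400e+04
Then add 0.6488 M of M.
Step 2:
                   B          M          A
  init       0.01336      3.396      3.777
  Δ        -0.002543  -0.002543 8.4768e-04
  eq         0.01082      3.394      3.778
  solve Keq expr → x = 8.4768e-04; check Q = 7.6400e+04
Then add 0.38 M of A.
Step 3:
                   B          M          A
  init       0.01082      3.394      4.158
  Δ       3.4984e-04 3.4984e-04 -1.1661e-04
  eq         0.01117      3.394      4.158
  solve Keq expr → x = -1.1661e-04; check Q = 7.6400e+04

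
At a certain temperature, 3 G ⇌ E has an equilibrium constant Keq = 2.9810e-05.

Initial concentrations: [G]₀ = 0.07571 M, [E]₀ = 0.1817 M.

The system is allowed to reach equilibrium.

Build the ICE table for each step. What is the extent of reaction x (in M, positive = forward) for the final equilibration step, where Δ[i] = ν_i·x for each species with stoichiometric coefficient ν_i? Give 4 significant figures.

x = -0.1817 M

Q₀ = 418.7 vs Keq = 2.9810e-05 ⇒ Q>K, reverse
Step 1:
                  G         E
  Initial   0.07571    0.1817
  Change     0.5451   -0.1817
  Equil      0.6208 7.1317e-06
  solve Keq expr → x = -0.1817; check Q = 2.9810e-05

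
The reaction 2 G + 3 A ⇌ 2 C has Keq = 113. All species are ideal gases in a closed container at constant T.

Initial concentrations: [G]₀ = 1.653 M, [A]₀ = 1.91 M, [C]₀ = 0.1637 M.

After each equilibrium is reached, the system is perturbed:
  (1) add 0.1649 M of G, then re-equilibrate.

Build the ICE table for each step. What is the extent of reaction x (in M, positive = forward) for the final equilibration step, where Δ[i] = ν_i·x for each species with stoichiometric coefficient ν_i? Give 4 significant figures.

Q₀ = 0.001408 vs Keq = 113 ⇒ Q<K, forward
Step 1:
                   G          A          C
  Initial      1.653       1.91     0.1637
  Change      -1.053     -1.579      1.053
  Equil       0.6004     0.3311      1.216
  solve Keq expr → x = 0.5263; check Q = 113
Then add 0.1649 M of G.
Step 2:
                   G          A          C
  Initial     0.7653     0.3311      1.216
  Change     -0.0259   -0.03885     0.0259
  Equil       0.7394     0.2923      1.242
  solve Keq expr → x = 0.01295; check Q = 113

x = 0.01295 M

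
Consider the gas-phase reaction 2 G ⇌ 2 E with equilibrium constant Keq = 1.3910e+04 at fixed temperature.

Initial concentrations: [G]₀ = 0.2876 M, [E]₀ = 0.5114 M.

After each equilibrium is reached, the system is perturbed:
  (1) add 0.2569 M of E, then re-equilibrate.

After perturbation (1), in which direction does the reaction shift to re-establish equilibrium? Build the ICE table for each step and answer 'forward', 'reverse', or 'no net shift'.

Q₀ = 3.162 vs Keq = 1.3910e+04 ⇒ Q<K, forward
Step 1:
                    G           E
  init         0.2876      0.5114
  Δ           -0.2809      0.2809
  eq         0.006718      0.7923
  solve Keq expr → x = 0.1404; check Q = 1.3910e+04
Then add 0.2569 M of E.
Step 2:
                    G           E
  init       0.006718       1.049
  Δ           0.00216    -0.00216
  eq         0.008878       1.047
  solve Keq expr → x = -0.00108; check Q = 1.3910e+04

Direction: reverse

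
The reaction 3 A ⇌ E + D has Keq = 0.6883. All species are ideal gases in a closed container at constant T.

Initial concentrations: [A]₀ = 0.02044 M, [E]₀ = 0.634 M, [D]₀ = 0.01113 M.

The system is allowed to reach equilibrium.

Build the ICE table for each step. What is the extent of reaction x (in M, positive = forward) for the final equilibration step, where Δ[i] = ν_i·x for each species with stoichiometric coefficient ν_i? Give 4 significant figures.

x = -0.01096 M

Q₀ = 826.3 vs Keq = 0.6883 ⇒ Q>K, reverse
Step 1:
                    A           E           D
  init        0.02044       0.634     0.01113
  Δ           0.03289    -0.01096    -0.01096
  eq          0.05333       0.623  1.6754e-04
  solve Keq expr → x = -0.01096; check Q = 0.6883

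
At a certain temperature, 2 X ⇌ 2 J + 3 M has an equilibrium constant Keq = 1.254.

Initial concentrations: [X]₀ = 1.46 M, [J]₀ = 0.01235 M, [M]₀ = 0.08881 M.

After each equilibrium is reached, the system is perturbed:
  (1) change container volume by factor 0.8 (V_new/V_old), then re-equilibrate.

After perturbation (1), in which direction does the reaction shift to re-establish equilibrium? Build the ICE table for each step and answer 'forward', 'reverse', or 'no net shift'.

Direction: reverse

Q₀ = 5.0120e-08 vs Keq = 1.254 ⇒ Q<K, forward
Step 1:
                    X           J           M
  Initial        1.46     0.01235     0.08881
  Change      -0.6964      0.6964       1.045
  Equil        0.7636      0.7087       1.133
  solve Keq expr → x = 0.3482; check Q = 1.254
Then change container volume by factor 0.8 (V_new/V_old).
Step 2:
                    X           J           M
  Initial      0.9545      0.8859       1.417
  Change      0.08679    -0.08679     -0.1302
  Equil         1.041      0.7991       1.287
  solve Keq expr → x = -0.04339; check Q = 1.254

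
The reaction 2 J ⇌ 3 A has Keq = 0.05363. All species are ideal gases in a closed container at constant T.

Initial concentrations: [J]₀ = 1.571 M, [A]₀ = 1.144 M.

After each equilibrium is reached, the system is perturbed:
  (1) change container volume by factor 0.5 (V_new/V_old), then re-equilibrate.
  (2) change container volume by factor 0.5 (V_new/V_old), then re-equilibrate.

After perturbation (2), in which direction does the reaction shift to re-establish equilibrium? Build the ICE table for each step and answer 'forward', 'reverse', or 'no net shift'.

Direction: reverse

Q₀ = 0.6066 vs Keq = 0.05363 ⇒ Q>K, reverse
Step 1:
                    J           A
  Initial       1.571       1.144
  Change       0.3713     -0.5569
  Equil         1.942      0.5871
  solve Keq expr → x = -0.1856; check Q = 0.05363
Then change container volume by factor 0.5 (V_new/V_old).
Step 2:
                    J           A
  Initial       3.885       1.174
  Change        0.146      -0.219
  Equil         4.031      0.9551
  solve Keq expr → x = -0.073; check Q = 0.05363
Then change container volume by factor 0.5 (V_new/V_old).
Step 3:
                    J           A
  Initial       8.061        1.91
  Change       0.2425     -0.3638
  Equil         8.304       1.546
  solve Keq expr → x = -0.1213; check Q = 0.05363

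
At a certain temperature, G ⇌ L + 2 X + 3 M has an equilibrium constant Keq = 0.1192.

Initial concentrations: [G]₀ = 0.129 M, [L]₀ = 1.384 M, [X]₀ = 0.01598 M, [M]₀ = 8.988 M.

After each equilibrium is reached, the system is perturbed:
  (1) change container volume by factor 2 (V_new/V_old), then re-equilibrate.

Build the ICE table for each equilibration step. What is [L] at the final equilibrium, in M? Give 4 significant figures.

Q₀ = 1.989 vs Keq = 0.1192 ⇒ Q>K, reverse
Step 1:
                    G           L           X           M
  I             0.129       1.384     0.01598       8.988
  C          0.005979   -0.005979    -0.01196    -0.01794
  E             0.135       1.378    0.004022        8.97
  solve Keq expr → x = -0.005979; check Q = 0.1192
Then change container volume by factor 2 (V_new/V_old).
Step 2:
                    G           L           X           M
  I           0.06749       0.689    0.002011       4.485
  C          -0.00445     0.00445      0.0089     0.01335
  E           0.06304      0.6935     0.01091       4.498
  solve Keq expr → x = 0.00445; check Q = 0.1192

[L]_eq = 0.6935 M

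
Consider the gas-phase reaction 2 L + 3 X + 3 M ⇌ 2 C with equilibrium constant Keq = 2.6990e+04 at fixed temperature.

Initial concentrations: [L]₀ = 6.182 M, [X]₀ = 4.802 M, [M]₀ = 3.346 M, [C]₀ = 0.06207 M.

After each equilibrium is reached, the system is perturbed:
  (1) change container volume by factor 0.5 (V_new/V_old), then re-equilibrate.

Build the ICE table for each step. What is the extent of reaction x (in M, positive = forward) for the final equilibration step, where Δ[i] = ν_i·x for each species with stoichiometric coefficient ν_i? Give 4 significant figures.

Q₀ = 2.4303e-08 vs Keq = 2.6990e+04 ⇒ Q<K, forward
Step 1:
                    L           X           M           C
  Initial       6.182       4.802       3.346     0.06207
  Change        -2.22       -3.33       -3.33        2.22
  Equil         3.962       1.472     0.01568       2.282
  solve Keq expr → x = 1.11; check Q = 2.6990e+04
Then change container volume by factor 0.5 (V_new/V_old).
Step 2:
                    L           X           M           C
  Initial       7.924       2.943     0.03137       4.565
  Change     -0.01562    -0.02343    -0.02343     0.01562
  Equil         7.908        2.92    0.007933        4.58
  solve Keq expr → x = 0.007811; check Q = 2.6990e+04

x = 0.007811 M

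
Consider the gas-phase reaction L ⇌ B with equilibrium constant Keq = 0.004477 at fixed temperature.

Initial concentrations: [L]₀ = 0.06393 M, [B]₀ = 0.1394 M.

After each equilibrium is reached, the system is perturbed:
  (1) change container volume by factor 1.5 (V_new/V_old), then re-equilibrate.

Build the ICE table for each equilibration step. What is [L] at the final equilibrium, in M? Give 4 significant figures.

[L]_eq = 0.1349 M

Q₀ = 2.181 vs Keq = 0.004477 ⇒ Q>K, reverse
Step 1:
                   L          B
  init       0.06393     0.1394
  Δ           0.1385    -0.1385
  eq          0.2024 9.0625e-04
  solve Keq expr → x = -0.1385; check Q = 0.004477
Then change container volume by factor 1.5 (V_new/V_old).
Step 2:
                   L          B
  init        0.1349 6.0417e-04
  Δ                0          0
  eq          0.1349 6.0417e-04
  solve Keq expr → x = 0; check Q = 0.004477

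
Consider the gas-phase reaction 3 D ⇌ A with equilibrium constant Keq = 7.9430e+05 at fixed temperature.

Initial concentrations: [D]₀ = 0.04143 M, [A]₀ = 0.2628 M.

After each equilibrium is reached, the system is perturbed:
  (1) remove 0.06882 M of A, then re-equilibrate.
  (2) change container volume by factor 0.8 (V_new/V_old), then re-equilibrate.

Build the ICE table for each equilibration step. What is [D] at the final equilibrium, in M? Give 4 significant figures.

[D]_eq = 0.006869 M

Q₀ = 3696 vs Keq = 7.9430e+05 ⇒ Q<K, forward
Step 1:
                  D         A
  I         0.04143    0.2628
  C        -0.03441   0.01147
  E        0.007016    0.2743
  solve Keq expr → x = 0.01147; check Q = 7.9430e+05
Then remove 0.06882 M of A.
Step 2:
                  D         A
  I        0.007016    0.2055
  C       -6.4190e-04 2.1397e-04
  E        0.006374    0.2057
  solve Keq expr → x = 2.1397e-04; check Q = 7.9430e+05
Then change container volume by factor 0.8 (V_new/V_old).
Step 3:
                  D         A
  I        0.007967    0.2571
  C       -0.001098 3.6600e-04
  E        0.006869    0.2574
  solve Keq expr → x = 3.6600e-04; check Q = 7.9430e+05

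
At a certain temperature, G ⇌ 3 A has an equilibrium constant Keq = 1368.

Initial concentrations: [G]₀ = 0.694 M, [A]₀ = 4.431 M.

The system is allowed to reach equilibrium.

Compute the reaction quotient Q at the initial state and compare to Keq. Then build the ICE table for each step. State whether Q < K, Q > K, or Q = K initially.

Q₀ = 125.4 vs Keq = 1368 ⇒ Q<K, forward
Step 1:
                  G         A
  init        0.694     4.431
  Δ         -0.5336     1.601
  eq         0.1604     6.032
  solve Keq expr → x = 0.5336; check Q = 1368

Q₀ = 125.4; Q < K (proceeds forward)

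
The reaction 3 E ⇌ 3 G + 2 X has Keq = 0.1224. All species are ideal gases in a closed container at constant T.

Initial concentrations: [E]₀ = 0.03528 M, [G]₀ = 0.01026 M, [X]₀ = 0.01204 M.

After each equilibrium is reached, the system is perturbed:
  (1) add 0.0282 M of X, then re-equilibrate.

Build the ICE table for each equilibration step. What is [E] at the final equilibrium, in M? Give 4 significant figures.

Q₀ = 3.5654e-06 vs Keq = 0.1224 ⇒ Q<K, forward
Step 1:
                    E           G           X
  init        0.03528     0.01026     0.01204
  Δ          -0.02779     0.02779     0.01853
  eq         0.007491     0.03805     0.03057
  solve Keq expr → x = 0.009263; check Q = 0.1224
Then add 0.0282 M of X.
Step 2:
                    E           G           X
  init       0.007491     0.03805     0.05877
  Δ          0.002953   -0.002953   -0.001969
  eq          0.01044      0.0351      0.0568
  solve Keq expr → x = -9.8427e-04; check Q = 0.1224

[E]_eq = 0.01044 M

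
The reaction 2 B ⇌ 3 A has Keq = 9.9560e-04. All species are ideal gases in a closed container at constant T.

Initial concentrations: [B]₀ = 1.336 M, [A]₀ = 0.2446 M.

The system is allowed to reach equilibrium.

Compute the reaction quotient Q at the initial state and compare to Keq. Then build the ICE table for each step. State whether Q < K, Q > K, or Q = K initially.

Q₀ = 0.008199 vs Keq = 9.9560e-04 ⇒ Q>K, reverse
Step 1:
                   B          A
  Initial      1.336     0.2446
  Change     0.07916    -0.1187
  Equil        1.415     0.1259
  solve Keq expr → x = -0.03958; check Q = 9.9560e-04

Q₀ = 0.008199; Q > K (proceeds reverse)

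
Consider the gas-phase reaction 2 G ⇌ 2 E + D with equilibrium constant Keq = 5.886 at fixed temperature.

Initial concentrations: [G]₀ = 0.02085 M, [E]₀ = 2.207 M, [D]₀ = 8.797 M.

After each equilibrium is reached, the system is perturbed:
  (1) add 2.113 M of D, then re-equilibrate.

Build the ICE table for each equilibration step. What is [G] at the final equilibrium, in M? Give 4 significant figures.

[G]_eq = 1.268 M

Q₀ = 9.8566e+04 vs Keq = 5.886 ⇒ Q>K, reverse
Step 1:
                  G         E         D
  Initial   0.02085     2.207     8.797
  Change      1.185    -1.185   -0.5927
  Equil       1.206     1.022     8.204
  solve Keq expr → x = -0.5927; check Q = 5.886
Then add 2.113 M of D.
Step 2:
                  G         E         D
  Initial     1.206     1.022     10.32
  Change    0.06219  -0.06219  -0.03109
  Equil       1.268    0.9595     10.29
  solve Keq expr → x = -0.03109; check Q = 5.886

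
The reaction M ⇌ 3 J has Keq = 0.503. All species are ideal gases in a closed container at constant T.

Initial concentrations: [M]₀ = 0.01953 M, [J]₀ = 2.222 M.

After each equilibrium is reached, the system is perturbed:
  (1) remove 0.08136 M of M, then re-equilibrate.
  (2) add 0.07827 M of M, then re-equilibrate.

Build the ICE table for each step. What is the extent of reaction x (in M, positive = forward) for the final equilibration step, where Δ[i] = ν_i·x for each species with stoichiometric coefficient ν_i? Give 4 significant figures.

Q₀ = 561.7 vs Keq = 0.503 ⇒ Q>K, reverse
Step 1:
                   M          J
  init       0.01953      2.222
  Δ           0.5243     -1.573
  eq          0.5438     0.6491
  solve Keq expr → x = -0.5243; check Q = 0.503
Then remove 0.08136 M of M.
Step 2:
                   M          J
  init        0.4625     0.6491
  Δ         0.009923   -0.02977
  eq          0.4724     0.6194
  solve Keq expr → x = -0.009923; check Q = 0.503
Then add 0.07827 M of M.
Step 3:
                   M          J
  init        0.5506     0.6194
  Δ        -0.009561    0.02868
  eq          0.5411     0.6481
  solve Keq expr → x = 0.009561; check Q = 0.503

x = 0.009561 M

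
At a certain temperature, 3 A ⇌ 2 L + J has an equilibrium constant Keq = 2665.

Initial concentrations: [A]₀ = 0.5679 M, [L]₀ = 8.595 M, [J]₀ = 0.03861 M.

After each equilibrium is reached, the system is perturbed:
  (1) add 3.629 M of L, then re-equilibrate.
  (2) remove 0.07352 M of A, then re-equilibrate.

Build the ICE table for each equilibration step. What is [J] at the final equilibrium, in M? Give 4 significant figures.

[J]_eq = 0.1369 M

Q₀ = 15.57 vs Keq = 2665 ⇒ Q<K, forward
Step 1:
                  A         L         J
  I          0.5679     8.595   0.03861
  C         -0.3966    0.2644    0.1322
  E          0.1713     8.859    0.1708
  solve Keq expr → x = 0.1322; check Q = 2665
Then add 3.629 M of L.
Step 2:
                  A         L         J
  I          0.1713     12.49    0.1708
  C         0.03828  -0.02552  -0.01276
  E          0.2096     12.46     0.158
  solve Keq expr → x = -0.01276; check Q = 2665
Then remove 0.07352 M of A.
Step 3:
                  A         L         J
  I          0.1361     12.46     0.158
  C         0.06329  -0.04219   -0.0211
  E          0.1994     12.42    0.1369
  solve Keq expr → x = -0.0211; check Q = 2665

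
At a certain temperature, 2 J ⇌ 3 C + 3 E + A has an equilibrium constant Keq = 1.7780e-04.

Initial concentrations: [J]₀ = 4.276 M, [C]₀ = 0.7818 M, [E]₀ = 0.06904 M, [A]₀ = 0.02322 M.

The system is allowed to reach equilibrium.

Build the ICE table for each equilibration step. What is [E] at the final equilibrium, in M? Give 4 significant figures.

Q₀ = 1.9970e-07 vs Keq = 1.7780e-04 ⇒ Q<K, forward
Step 1:
                  J         C         E         A
  Initial     4.276    0.7818   0.06904   0.02322
  Change    -0.1569    0.2353    0.2353   0.07845
  Equil       4.119     1.017    0.3044    0.1017
  solve Keq expr → x = 0.07845; check Q = 1.7780e-04

[E]_eq = 0.3044 M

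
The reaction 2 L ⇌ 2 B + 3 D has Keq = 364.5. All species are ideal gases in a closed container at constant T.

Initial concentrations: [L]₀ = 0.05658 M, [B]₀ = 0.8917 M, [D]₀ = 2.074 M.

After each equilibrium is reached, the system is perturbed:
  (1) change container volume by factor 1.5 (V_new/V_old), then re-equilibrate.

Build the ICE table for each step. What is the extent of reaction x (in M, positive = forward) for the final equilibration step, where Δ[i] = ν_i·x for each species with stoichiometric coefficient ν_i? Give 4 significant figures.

x = 0.01581 M

Q₀ = 2216 vs Keq = 364.5 ⇒ Q>K, reverse
Step 1:
                   L          B          D
  init       0.05658     0.8917      2.074
  Δ          0.06402   -0.06402   -0.09603
  eq          0.1206     0.8277      1.978
  solve Keq expr → x = -0.03201; check Q = 364.5
Then change container volume by factor 1.5 (V_new/V_old).
Step 2:
                   L          B          D
  init        0.0804     0.5518      1.319
  Δ         -0.03161    0.03161    0.04742
  eq         0.04879     0.5834      1.366
  solve Keq expr → x = 0.01581; check Q = 364.5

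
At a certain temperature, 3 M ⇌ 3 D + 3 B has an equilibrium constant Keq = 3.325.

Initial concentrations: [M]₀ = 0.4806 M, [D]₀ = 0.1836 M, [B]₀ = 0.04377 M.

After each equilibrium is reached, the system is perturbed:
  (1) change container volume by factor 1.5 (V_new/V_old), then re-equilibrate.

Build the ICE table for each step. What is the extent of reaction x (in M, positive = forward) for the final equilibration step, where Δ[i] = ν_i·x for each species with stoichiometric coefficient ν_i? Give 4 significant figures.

x = 0.007126 M

Q₀ = 4.6752e-06 vs Keq = 3.325 ⇒ Q<K, forward
Step 1:
                   M          D          B
  init        0.4806     0.1836    0.04377
  Δ          -0.3437     0.3437     0.3437
  eq          0.1369     0.5273     0.3875
  solve Keq expr → x = 0.1146; check Q = 3.325
Then change container volume by factor 1.5 (V_new/V_old).
Step 2:
                   M          D          B
  init       0.09126     0.3515     0.2583
  Δ         -0.02138    0.02138    0.02138
  eq         0.06988     0.3729     0.2797
  solve Keq expr → x = 0.007126; check Q = 3.325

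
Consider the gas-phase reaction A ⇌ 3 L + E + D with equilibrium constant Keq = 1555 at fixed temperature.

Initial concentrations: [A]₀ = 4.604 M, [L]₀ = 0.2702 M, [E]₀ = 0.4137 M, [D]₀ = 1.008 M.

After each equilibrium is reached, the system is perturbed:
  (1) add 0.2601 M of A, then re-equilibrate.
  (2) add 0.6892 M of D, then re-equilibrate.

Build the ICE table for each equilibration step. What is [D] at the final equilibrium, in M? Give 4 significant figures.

[D]_eq = 3.996 M

Q₀ = 0.001787 vs Keq = 1555 ⇒ Q<K, forward
Step 1:
                    A           L           E           D
  init          4.604      0.2702      0.4137       1.008
  Δ            -2.334       7.001       2.334       2.334
  eq             2.27       7.272       2.747       3.342
  solve Keq expr → x = 2.334; check Q = 1555
Then add 0.2601 M of A.
Step 2:
                    A           L           E           D
  init           2.53       7.272       2.747       3.342
  Δ          -0.04752      0.1426     0.04752     0.04752
  eq            2.483       7.414       2.795       3.389
  solve Keq expr → x = 0.04752; check Q = 1555
Then add 0.6892 M of D.
Step 3:
                    A           L           E           D
  init          2.483       7.414       2.795       4.079
  Δ           0.08257     -0.2477    -0.08257    -0.08257
  eq            2.565       7.166       2.712       3.996
  solve Keq expr → x = -0.08257; check Q = 1555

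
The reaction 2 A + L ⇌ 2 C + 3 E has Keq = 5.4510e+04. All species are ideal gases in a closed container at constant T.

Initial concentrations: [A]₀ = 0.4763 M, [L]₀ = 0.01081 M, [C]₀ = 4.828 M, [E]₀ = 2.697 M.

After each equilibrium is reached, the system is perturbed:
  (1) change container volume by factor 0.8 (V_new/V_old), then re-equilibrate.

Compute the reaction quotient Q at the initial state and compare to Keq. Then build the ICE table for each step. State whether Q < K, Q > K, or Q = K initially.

Q₀ = 1.8646e+05; Q > K (proceeds reverse)

Q₀ = 1.8646e+05 vs Keq = 5.4510e+04 ⇒ Q>K, reverse
Step 1:
                   A          L          C          E
  Initial     0.4763    0.01081      4.828      2.697
  Change     0.03722    0.01861   -0.03722   -0.05583
  Equil       0.5135    0.02942      4.791      2.641
  solve Keq expr → x = -0.01861; check Q = 5.4510e+04
Then change container volume by factor 0.8 (V_new/V_old).
Step 2:
                   A          L          C          E
  Initial     0.6419    0.03677      5.988      3.301
  Change     0.02735    0.01367   -0.02735   -0.04102
  Equil       0.6692    0.05045      5.961       3.26
  solve Keq expr → x = -0.01367; check Q = 5.4510e+04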